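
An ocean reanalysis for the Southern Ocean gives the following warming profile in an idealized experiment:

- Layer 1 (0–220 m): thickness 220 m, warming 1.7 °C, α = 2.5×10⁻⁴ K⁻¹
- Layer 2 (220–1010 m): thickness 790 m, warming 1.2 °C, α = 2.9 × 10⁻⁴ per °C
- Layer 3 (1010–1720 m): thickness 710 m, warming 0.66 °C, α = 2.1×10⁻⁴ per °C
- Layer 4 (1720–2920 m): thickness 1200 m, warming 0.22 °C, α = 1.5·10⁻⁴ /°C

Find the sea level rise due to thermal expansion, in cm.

50.6 cm of thermosteric rise

Layer 1: 220 × 2.5×10⁻⁴ × 1.7 = 0.09350 m
220–1010 m: 1.2 × 790 × 2.9×10⁻⁴ = 0.27492 m
1010–1720 m: 710 × 0.66 × 2.1×10⁻⁴ = 0.098406 m
1720–2920 m: 1.5×10⁻⁴ × 0.22 × 1200 = 0.03960 m
Δh = 0.09350 + 0.27492 + 0.098406 + 0.03960 = 0.506426 m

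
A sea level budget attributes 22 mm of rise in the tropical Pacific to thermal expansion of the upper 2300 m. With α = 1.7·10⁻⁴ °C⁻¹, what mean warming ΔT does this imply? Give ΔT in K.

ΔT = Δh/(αH) = 0.022 / (1.7×10⁻⁴ × 2300) ≈ 0.05627 K

0.056 K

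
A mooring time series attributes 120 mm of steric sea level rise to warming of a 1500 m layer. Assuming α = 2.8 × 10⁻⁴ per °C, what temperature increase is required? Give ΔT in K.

ΔT ≈ 0.29 K

ΔT = Δh/(αH) = 0.12 / (2.8×10⁻⁴ × 1500) ≈ 0.2857 K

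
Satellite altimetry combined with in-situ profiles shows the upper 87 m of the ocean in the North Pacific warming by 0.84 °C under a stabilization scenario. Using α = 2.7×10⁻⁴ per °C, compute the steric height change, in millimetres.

Δh = αΔT·H = 2.7×10⁻⁴ × 0.84 × 87 = 0.0197316 m

Δh = 19.7 mm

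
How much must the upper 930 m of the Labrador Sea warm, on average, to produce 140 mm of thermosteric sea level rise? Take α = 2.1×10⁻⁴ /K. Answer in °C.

ΔT = Δh/(αH) = 0.14 / (2.1×10⁻⁴ × 930) ≈ 0.7168 °C

0.72 °C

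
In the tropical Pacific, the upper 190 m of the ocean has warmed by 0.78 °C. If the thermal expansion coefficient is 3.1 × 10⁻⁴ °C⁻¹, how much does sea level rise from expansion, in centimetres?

4.6 cm

Δh = αΔT·H = 3.1×10⁻⁴ × 0.78 × 190 = 0.045942 m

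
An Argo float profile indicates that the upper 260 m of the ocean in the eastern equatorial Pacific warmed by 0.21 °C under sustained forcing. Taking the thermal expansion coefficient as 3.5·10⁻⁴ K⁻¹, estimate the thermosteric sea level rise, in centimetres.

Δh = 1.91 cm

Δh = αΔT·H = 3.5×10⁻⁴ × 0.21 × 260 = 0.01911 m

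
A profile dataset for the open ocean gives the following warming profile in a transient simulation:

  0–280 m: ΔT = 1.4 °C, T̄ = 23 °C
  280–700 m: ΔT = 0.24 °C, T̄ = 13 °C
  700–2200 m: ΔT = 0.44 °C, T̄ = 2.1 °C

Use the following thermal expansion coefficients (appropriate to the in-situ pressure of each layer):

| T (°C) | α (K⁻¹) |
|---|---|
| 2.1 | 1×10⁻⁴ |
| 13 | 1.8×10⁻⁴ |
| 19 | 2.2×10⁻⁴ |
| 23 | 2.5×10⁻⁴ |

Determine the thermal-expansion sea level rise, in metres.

Δh = 0.182 m

Layer 1 at 23 °C → α = 2.5×10⁻⁴ K⁻¹
Layer 2 at 13 °C → α = 1.8×10⁻⁴ K⁻¹
Layer 3 at 2.1 °C → α = 1×10⁻⁴ K⁻¹
0–280 m: 280 × 2.5×10⁻⁴ × 1.4 = 0.09800 m
Layer 2: 1.8×10⁻⁴ × 420 × 0.24 = 0.018144 m
Layer 3: 1500 × 1×10⁻⁴ × 0.44 = 0.06600 m
Δh = 0.09800 + 0.018144 + 0.06600 = 0.182144 m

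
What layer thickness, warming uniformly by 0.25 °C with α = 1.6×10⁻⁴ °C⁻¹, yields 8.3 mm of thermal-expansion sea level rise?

H = Δh/(αΔT) = 0.0083 / (1.6×10⁻⁴ × 0.25) = 207.5 m

H ≈ 208 m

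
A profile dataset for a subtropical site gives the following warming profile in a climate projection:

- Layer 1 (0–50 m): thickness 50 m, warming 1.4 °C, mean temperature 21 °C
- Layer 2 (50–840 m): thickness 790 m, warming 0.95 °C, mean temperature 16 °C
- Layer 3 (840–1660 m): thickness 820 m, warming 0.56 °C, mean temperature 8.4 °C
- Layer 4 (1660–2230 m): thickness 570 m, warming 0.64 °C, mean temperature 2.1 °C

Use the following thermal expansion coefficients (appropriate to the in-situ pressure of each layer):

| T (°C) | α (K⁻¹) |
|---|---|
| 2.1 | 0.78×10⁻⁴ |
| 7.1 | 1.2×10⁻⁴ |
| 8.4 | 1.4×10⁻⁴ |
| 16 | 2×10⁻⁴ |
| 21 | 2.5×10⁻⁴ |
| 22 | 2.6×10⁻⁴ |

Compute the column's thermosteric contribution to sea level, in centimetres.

about 26 cm

Layer 1 at 21 °C → α = 2.5×10⁻⁴ K⁻¹
Layer 2 at 16 °C → α = 2×10⁻⁴ K⁻¹
Layer 3 at 8.4 °C → α = 1.4×10⁻⁴ K⁻¹
Layer 4 at 2.1 °C → α = 0.78×10⁻⁴ K⁻¹
50 × 2.5×10⁻⁴ × 1.4 = 0.01750 m
Layer 2: 2×10⁻⁴ × 0.95 × 790 = 0.15010 m
Layer 3: 1.4×10⁻⁴ × 820 × 0.56 = 0.064288 m
0.78×10⁻⁴ × 0.64 × 570 = 0.0284544 m
Δh = 0.01750 + 0.15010 + 0.064288 + 0.0284544 = 0.2603424 m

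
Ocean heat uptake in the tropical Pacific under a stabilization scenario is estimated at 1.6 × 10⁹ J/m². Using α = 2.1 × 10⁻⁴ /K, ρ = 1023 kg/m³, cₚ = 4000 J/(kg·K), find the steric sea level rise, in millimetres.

Δh = αQ/(ρcₚ) = 2.1×10⁻⁴ × 1.6×10⁹ / (1023 × 4000) ≈ 0.082111 m

Δh ≈ 82 mm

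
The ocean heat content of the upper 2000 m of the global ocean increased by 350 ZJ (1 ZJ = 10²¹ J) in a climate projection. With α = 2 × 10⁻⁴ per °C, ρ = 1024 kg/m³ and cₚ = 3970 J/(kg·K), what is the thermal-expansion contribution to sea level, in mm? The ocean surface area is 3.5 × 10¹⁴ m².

Per unit area: Q = 350×10²¹ / (3.5×10¹⁴) = 1×10⁹ J/m²
Δh = αQ/(ρcₚ) = 2×10⁻⁴ × 1×10⁹ / (1024 × 3970) ≈ 0.049197 m

49.2 mm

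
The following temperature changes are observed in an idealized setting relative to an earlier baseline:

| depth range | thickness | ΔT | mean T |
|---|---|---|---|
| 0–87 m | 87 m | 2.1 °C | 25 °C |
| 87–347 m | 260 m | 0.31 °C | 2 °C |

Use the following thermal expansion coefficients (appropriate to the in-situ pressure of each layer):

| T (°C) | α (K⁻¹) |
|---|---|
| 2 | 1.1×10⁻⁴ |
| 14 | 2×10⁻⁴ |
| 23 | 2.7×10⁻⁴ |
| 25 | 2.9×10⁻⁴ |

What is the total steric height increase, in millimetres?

61.8 mm of thermosteric rise

Layer 1 at 25 °C → α = 2.9×10⁻⁴ K⁻¹
Layer 2 at 2 °C → α = 1.1×10⁻⁴ K⁻¹
Layer 1: 2.1 × 2.9×10⁻⁴ × 87 = 0.052983 m
Layer 2: 260 × 0.31 × 1.1×10⁻⁴ = 0.008866 m
Δh = 0.052983 + 0.008866 = 0.061849 m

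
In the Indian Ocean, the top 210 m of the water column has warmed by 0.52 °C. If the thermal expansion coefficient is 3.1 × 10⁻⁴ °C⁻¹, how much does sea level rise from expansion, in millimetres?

Δh ≈ 34 mm

Δh = αΔT·H = 3.1×10⁻⁴ × 0.52 × 210 = 0.033852 m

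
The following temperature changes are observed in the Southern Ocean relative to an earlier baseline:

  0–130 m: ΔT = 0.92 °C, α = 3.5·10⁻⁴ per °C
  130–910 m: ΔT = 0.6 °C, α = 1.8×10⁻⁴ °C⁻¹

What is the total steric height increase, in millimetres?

Layer 1: 0.92 × 130 × 3.5×10⁻⁴ = 0.04186 m
Layer 2: 0.6 × 1.8×10⁻⁴ × 780 = 0.08424 m
Δh = 0.04186 + 0.08424 = 0.12610 m

about 130 mm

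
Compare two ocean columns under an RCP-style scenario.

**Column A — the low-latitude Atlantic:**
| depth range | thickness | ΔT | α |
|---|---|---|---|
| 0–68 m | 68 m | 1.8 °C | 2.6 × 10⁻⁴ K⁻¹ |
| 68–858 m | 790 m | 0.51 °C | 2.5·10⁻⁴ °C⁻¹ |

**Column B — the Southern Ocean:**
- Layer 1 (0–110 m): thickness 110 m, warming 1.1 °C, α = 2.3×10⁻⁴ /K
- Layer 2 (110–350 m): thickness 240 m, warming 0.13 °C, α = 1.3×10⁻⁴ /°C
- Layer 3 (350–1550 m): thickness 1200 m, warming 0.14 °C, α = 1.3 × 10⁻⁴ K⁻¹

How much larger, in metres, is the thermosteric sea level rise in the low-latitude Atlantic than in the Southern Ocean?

Δh_A − Δh_B ≈ 0.079 m

A Layer 1: 1.8 × 68 × 2.6×10⁻⁴ = 0.031824 m
A 2.5×10⁻⁴ × 790 × 0.51 = 0.100725 m
A total: 0.132549 m
B 1.1 × 110 × 2.3×10⁻⁴ = 0.02783 m
B 110–350 m: 1.3×10⁻⁴ × 0.13 × 240 = 0.004056 m
B 350–1550 m: 1200 × 1.3×10⁻⁴ × 0.14 = 0.02184 m
B total: 0.053726 m
Difference: 0.132549 − 0.053726 = 0.078823 m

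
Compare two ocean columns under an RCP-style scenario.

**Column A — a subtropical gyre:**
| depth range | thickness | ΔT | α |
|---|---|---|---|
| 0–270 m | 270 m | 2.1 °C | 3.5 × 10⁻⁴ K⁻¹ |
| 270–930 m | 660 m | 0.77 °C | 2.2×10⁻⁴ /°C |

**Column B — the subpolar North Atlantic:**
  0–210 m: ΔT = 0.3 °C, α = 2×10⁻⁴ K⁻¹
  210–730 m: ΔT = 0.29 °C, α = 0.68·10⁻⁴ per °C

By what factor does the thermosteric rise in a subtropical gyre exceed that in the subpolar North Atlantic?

A 0–270 m: 270 × 2.1 × 3.5×10⁻⁴ = 0.19845 m
A Layer 2: 660 × 0.77 × 2.2×10⁻⁴ = 0.111804 m
A total: 0.310254 m
B 0–210 m: 0.3 × 2×10⁻⁴ × 210 = 0.01260 m
B 0.29 × 0.68×10⁻⁴ × 520 = 0.0102544 m
B total: 0.0228544 m
Ratio: 0.310254 / 0.0228544 ≈ 13.58

≈ 14×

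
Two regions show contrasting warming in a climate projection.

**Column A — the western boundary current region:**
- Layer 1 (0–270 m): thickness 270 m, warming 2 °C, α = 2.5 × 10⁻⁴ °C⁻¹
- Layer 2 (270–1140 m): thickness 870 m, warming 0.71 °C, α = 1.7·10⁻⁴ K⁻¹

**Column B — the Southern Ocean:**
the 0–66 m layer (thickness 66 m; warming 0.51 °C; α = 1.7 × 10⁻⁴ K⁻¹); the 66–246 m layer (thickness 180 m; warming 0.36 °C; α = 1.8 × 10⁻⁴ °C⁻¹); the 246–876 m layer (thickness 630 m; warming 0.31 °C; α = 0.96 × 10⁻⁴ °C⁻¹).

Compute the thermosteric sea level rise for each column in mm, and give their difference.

Δh_A ≈ 240 mm, Δh_B ≈ 36 mm; difference ≈ 200 mm

A Layer 1: 270 × 2.5×10⁻⁴ × 2 = 0.13500 m
A 270–1140 m: 0.71 × 870 × 1.7×10⁻⁴ = 0.105009 m
A total: 0.240009 m
B Layer 1: 0.51 × 1.7×10⁻⁴ × 66 = 0.0057222 m
B Layer 2: 180 × 0.36 × 1.8×10⁻⁴ = 0.011664 m
B 0.31 × 630 × 0.96×10⁻⁴ = 0.0187488 m
B total: 0.036135 m
Difference: 0.240009 − 0.036135 = 0.203874 m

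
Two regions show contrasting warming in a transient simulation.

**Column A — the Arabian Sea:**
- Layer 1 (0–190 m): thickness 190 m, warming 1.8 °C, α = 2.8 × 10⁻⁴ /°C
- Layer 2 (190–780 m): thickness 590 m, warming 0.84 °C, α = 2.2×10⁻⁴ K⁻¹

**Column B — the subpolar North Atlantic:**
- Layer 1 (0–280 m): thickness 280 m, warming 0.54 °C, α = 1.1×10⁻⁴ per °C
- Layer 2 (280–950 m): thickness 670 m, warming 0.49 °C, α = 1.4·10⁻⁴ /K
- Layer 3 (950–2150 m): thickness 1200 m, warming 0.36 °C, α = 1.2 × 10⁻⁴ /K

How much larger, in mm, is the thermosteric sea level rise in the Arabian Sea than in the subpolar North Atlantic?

Δh_A − Δh_B ≈ 90 mm

A 2.8×10⁻⁴ × 190 × 1.8 = 0.09576 m
A 590 × 2.2×10⁻⁴ × 0.84 = 0.109032 m
A total: 0.204792 m
B Layer 1: 280 × 1.1×10⁻⁴ × 0.54 = 0.016632 m
B Layer 2: 0.49 × 670 × 1.4×10⁻⁴ = 0.045962 m
B 950–2150 m: 1.2×10⁻⁴ × 0.36 × 1200 = 0.05184 m
B total: 0.114434 m
Difference: 0.204792 − 0.114434 = 0.090358 m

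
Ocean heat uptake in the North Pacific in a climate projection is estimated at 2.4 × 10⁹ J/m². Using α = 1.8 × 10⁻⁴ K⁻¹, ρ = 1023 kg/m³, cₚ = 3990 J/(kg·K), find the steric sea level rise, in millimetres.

Δh = αQ/(ρcₚ) = 1.8×10⁻⁴ × 2.4×10⁹ / (1023 × 3990) ≈ 0.10584 m

about 106 mm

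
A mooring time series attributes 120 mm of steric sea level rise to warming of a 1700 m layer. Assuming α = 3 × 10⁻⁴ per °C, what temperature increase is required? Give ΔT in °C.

ΔT ≈ 0.235 °C

ΔT = Δh/(αH) = 0.12 / (3×10⁻⁴ × 1700) ≈ 0.2353 °C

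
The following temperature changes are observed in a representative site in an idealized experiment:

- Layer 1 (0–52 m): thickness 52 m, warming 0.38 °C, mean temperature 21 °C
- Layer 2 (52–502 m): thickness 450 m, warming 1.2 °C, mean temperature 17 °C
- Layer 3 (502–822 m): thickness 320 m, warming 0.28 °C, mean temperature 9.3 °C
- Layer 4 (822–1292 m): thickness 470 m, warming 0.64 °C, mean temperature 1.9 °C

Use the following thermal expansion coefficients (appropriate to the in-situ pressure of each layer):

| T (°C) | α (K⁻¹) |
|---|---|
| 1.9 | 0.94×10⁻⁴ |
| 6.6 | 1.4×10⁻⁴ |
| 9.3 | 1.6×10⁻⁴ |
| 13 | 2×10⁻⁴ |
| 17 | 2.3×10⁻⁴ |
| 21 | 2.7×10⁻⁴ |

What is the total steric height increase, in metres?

Layer 1 at 21 °C → α = 2.7×10⁻⁴ K⁻¹
Layer 2 at 17 °C → α = 2.3×10⁻⁴ K⁻¹
Layer 3 at 9.3 °C → α = 1.6×10⁻⁴ K⁻¹
Layer 4 at 1.9 °C → α = 0.94×10⁻⁴ K⁻¹
0.38 × 52 × 2.7×10⁻⁴ = 0.0053352 m
52–502 m: 1.2 × 2.3×10⁻⁴ × 450 = 0.12420 m
502–822 m: 0.28 × 1.6×10⁻⁴ × 320 = 0.014336 m
Layer 4: 470 × 0.94×10⁻⁴ × 0.64 = 0.0282752 m
Δh = 0.0053352 + 0.12420 + 0.014336 + 0.0282752 = 0.1721464 m

about 0.172 m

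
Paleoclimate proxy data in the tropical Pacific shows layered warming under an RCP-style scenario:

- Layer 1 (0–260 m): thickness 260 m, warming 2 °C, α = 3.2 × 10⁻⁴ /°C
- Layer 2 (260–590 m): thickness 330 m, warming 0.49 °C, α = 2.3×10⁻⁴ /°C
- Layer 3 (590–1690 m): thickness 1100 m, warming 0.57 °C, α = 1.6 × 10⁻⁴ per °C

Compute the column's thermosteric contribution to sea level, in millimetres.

Δh = 304 mm

Layer 1: 260 × 3.2×10⁻⁴ × 2 = 0.16640 m
260–590 m: 0.49 × 2.3×10⁻⁴ × 330 = 0.037191 m
0.57 × 1100 × 1.6×10⁻⁴ = 0.10032 m
Δh = 0.16640 + 0.037191 + 0.10032 = 0.303911 m ≈ 304 mm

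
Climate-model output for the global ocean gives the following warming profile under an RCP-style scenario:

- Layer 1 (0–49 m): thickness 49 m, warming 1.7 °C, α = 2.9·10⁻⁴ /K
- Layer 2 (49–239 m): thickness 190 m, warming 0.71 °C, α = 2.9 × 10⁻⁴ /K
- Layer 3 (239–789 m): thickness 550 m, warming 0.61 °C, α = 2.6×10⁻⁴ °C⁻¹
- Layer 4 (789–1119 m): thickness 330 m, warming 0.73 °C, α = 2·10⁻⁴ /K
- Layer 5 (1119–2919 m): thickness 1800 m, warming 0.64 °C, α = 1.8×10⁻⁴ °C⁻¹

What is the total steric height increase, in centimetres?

2.9×10⁻⁴ × 49 × 1.7 = 0.024157 m
49–239 m: 0.71 × 190 × 2.9×10⁻⁴ = 0.039121 m
0.61 × 2.6×10⁻⁴ × 550 = 0.08723 m
789–1119 m: 330 × 2×10⁻⁴ × 0.73 = 0.04818 m
1119–2919 m: 0.64 × 1800 × 1.8×10⁻⁴ = 0.20736 m
Δh = 0.024157 + 0.039121 + 0.08723 + 0.04818 + 0.20736 = 0.406048 m

Δh = 41 cm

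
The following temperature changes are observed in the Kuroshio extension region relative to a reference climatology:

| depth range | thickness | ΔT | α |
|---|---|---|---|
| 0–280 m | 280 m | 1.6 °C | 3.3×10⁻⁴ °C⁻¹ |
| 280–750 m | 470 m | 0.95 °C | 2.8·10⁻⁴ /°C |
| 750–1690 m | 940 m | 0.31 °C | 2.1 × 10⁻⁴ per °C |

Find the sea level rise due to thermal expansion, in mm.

about 334 mm

0–280 m: 3.3×10⁻⁴ × 1.6 × 280 = 0.14784 m
280–750 m: 470 × 2.8×10⁻⁴ × 0.95 = 0.12502 m
750–1690 m: 940 × 2.1×10⁻⁴ × 0.31 = 0.061194 m
Δh = 0.14784 + 0.12502 + 0.061194 = 0.334054 m ≈ 334 mm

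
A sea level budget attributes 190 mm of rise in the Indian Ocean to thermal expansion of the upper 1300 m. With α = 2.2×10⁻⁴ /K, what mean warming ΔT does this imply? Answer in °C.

ΔT = Δh/(αH) = 0.19 / (2.2×10⁻⁴ × 1300) ≈ 0.6643 °C

0.66 °C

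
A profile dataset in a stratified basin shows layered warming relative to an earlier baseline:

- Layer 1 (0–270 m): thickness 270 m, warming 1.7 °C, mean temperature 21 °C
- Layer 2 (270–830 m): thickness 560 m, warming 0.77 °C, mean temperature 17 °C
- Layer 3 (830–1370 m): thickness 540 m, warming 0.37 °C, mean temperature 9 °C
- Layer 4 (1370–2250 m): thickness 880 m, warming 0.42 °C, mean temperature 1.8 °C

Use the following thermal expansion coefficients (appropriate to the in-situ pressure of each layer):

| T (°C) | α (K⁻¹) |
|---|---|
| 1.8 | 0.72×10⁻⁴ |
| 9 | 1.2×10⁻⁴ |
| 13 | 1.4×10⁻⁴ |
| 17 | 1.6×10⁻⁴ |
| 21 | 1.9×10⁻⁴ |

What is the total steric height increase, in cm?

Layer 1 at 21 °C → α = 1.9×10⁻⁴ K⁻¹
Layer 2 at 17 °C → α = 1.6×10⁻⁴ K⁻¹
Layer 3 at 9 °C → α = 1.2×10⁻⁴ K⁻¹
Layer 4 at 1.8 °C → α = 0.72×10⁻⁴ K⁻¹
Layer 1: 270 × 1.9×10⁻⁴ × 1.7 = 0.08721 m
0.77 × 560 × 1.6×10⁻⁴ = 0.068992 m
1.2×10⁻⁴ × 0.37 × 540 = 0.023976 m
Layer 4: 880 × 0.72×10⁻⁴ × 0.42 = 0.0266112 m
Δh = 0.08721 + 0.068992 + 0.023976 + 0.0266112 = 0.2067892 m ≈ 20.7 cm

20.7 cm of thermosteric rise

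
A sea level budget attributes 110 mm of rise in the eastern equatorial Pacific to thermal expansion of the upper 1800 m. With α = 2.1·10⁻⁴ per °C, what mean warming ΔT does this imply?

ΔT = Δh/(αH) = 0.11 / (2.1×10⁻⁴ × 1800) ≈ 0.2910 K

ΔT ≈ 0.29 K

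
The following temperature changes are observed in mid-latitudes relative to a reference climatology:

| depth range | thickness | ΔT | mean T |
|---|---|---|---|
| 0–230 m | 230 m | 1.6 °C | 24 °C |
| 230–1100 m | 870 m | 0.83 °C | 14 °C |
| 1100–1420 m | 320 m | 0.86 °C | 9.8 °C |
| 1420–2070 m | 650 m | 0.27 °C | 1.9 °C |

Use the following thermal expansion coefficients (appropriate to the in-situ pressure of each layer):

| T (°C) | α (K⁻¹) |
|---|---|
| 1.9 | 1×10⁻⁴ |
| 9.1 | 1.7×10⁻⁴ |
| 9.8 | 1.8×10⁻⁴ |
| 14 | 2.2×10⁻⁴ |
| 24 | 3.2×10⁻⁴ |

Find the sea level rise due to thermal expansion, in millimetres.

Layer 1 at 24 °C → α = 3.2×10⁻⁴ K⁻¹
Layer 2 at 14 °C → α = 2.2×10⁻⁴ K⁻¹
Layer 3 at 9.8 °C → α = 1.8×10⁻⁴ K⁻¹
Layer 4 at 1.9 °C → α = 1×10⁻⁴ K⁻¹
Layer 1: 230 × 3.2×10⁻⁴ × 1.6 = 0.11776 m
Layer 2: 2.2×10⁻⁴ × 0.83 × 870 = 0.158862 m
1100–1420 m: 1.8×10⁻⁴ × 320 × 0.86 = 0.049536 m
1420–2070 m: 1×10⁻⁴ × 650 × 0.27 = 0.01755 m
Δh = 0.11776 + 0.158862 + 0.049536 + 0.01755 = 0.343708 m

Δh = 344 mm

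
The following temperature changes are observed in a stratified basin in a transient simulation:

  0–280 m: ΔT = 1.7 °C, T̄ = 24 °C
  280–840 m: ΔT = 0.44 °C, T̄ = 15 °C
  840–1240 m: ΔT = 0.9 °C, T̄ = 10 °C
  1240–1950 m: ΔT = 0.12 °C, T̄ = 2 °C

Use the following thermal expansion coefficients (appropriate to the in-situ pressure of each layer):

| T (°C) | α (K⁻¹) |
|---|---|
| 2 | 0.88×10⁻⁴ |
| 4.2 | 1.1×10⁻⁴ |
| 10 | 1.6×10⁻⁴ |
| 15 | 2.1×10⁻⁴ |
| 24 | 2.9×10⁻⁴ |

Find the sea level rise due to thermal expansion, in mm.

Layer 1 at 24 °C → α = 2.9×10⁻⁴ K⁻¹
Layer 2 at 15 °C → α = 2.1×10⁻⁴ K⁻¹
Layer 3 at 10 °C → α = 1.6×10⁻⁴ K⁻¹
Layer 4 at 2 °C → α = 0.88×10⁻⁴ K⁻¹
0–280 m: 2.9×10⁻⁴ × 1.7 × 280 = 0.13804 m
0.44 × 560 × 2.1×10⁻⁴ = 0.051744 m
Layer 3: 0.9 × 400 × 1.6×10⁻⁴ = 0.05760 m
1240–1950 m: 0.12 × 0.88×10⁻⁴ × 710 = 0.0074976 m
Δh = 0.13804 + 0.051744 + 0.05760 + 0.0074976 = 0.2548816 m

250 mm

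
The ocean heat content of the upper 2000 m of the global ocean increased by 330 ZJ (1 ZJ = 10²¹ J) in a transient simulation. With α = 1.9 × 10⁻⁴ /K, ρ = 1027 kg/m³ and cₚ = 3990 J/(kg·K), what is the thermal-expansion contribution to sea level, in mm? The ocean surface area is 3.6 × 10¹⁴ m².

Per unit area: Q = 330×10²¹ / (3.6×10¹⁴) ≈ 9.167×10⁸ J/m²
Δh = αQ/(ρcₚ) = 1.9×10⁻⁴ × 9.167×10⁸ / (1027 × 3990) ≈ 0.042505 m

about 42.5 mm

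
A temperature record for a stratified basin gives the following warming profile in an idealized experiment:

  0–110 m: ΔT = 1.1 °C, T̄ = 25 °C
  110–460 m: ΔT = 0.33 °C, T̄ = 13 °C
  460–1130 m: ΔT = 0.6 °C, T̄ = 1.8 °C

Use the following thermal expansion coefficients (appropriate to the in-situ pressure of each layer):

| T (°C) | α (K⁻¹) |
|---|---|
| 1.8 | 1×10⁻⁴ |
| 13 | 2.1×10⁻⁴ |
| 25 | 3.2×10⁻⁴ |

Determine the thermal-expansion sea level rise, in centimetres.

Layer 1 at 25 °C → α = 3.2×10⁻⁴ K⁻¹
Layer 2 at 13 °C → α = 2.1×10⁻⁴ K⁻¹
Layer 3 at 1.8 °C → α = 1×10⁻⁴ K⁻¹
3.2×10⁻⁴ × 1.1 × 110 = 0.03872 m
Layer 2: 350 × 0.33 × 2.1×10⁻⁴ = 0.024255 m
Layer 3: 0.6 × 1×10⁻⁴ × 670 = 0.04020 m
Δh = 0.03872 + 0.024255 + 0.04020 = 0.103175 m

about 10.3 cm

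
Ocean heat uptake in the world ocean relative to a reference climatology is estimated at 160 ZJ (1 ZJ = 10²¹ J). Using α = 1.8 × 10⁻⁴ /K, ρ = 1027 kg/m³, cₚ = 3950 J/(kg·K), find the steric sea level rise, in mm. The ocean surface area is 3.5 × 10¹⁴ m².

Per unit area: Q = 160×10²¹ / (3.5×10¹⁴) ≈ 4.571×10⁸ J/m²
Δh = αQ/(ρcₚ) = 1.8×10⁻⁴ × 4.571×10⁸ / (1027 × 3950) ≈ 0.020282 m

20.3 mm of thermosteric rise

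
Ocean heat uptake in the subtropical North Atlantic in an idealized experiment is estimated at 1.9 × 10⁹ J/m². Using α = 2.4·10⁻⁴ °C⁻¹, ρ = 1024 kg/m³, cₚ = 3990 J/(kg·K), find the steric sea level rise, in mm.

Δh ≈ 112 mm

Δh = αQ/(ρcₚ) = 2.4×10⁻⁴ × 1.9×10⁹ / (1024 × 3990) ≈ 0.11161 m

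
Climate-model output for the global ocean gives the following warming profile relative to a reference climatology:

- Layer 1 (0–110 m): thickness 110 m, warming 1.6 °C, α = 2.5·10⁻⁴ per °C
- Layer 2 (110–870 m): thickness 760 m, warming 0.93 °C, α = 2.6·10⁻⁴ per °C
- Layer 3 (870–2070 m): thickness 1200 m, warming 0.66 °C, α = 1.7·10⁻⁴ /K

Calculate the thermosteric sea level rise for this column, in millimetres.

Layer 1: 2.5×10⁻⁴ × 1.6 × 110 = 0.04400 m
Layer 2: 760 × 2.6×10⁻⁴ × 0.93 = 0.183768 m
870–2070 m: 1200 × 1.7×10⁻⁴ × 0.66 = 0.13464 m
Δh = 0.04400 + 0.183768 + 0.13464 = 0.362408 m

Δh ≈ 360 mm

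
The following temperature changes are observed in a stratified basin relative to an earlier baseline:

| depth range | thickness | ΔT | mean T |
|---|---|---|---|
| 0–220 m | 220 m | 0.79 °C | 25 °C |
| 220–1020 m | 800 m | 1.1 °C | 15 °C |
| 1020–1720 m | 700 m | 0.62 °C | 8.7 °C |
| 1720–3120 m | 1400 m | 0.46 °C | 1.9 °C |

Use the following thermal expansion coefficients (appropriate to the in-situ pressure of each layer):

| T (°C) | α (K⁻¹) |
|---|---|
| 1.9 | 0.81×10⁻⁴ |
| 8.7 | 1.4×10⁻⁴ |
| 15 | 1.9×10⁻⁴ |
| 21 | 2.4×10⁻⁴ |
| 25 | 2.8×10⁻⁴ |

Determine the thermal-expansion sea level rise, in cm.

Layer 1 at 25 °C → α = 2.8×10⁻⁴ K⁻¹
Layer 2 at 15 °C → α = 1.9×10⁻⁴ K⁻¹
Layer 3 at 8.7 °C → α = 1.4×10⁻⁴ K⁻¹
Layer 4 at 1.9 °C → α = 0.81×10⁻⁴ K⁻¹
2.8×10⁻⁴ × 0.79 × 220 = 0.048664 m
1.9×10⁻⁴ × 1.1 × 800 = 0.16720 m
1020–1720 m: 0.62 × 700 × 1.4×10⁻⁴ = 0.06076 m
0.46 × 1400 × 0.81×10⁻⁴ = 0.052164 m
Δh = 0.048664 + 0.16720 + 0.06076 + 0.052164 = 0.328788 m

33 cm of thermosteric rise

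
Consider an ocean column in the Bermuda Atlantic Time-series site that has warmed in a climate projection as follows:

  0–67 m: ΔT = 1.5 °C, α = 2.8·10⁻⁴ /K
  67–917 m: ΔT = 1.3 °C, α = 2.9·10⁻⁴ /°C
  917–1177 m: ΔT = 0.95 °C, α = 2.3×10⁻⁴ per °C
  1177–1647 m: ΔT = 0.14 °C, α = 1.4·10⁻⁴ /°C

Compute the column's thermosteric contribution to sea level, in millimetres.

415 mm of thermosteric rise

0–67 m: 67 × 1.5 × 2.8×10⁻⁴ = 0.02814 m
1.3 × 2.9×10⁻⁴ × 850 = 0.32045 m
0.95 × 2.3×10⁻⁴ × 260 = 0.05681 m
Layer 4: 0.14 × 1.4×10⁻⁴ × 470 = 0.009212 m
Δh = 0.02814 + 0.32045 + 0.05681 + 0.009212 = 0.414612 m ≈ 415 mm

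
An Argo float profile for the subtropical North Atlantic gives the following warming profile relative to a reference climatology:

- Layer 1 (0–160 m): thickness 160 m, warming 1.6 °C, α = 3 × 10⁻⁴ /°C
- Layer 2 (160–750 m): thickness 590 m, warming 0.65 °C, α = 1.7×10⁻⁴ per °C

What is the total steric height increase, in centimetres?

Δh = 14 cm

Layer 1: 3×10⁻⁴ × 1.6 × 160 = 0.07680 m
Layer 2: 1.7×10⁻⁴ × 0.65 × 590 = 0.065195 m
Δh = 0.07680 + 0.065195 = 0.141995 m ≈ 14 cm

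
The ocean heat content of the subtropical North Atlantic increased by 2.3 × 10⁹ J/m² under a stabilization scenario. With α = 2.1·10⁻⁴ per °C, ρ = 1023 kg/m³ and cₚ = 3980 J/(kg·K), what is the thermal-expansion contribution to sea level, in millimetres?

Δh = αQ/(ρcₚ) = 2.1×10⁻⁴ × 2.3×10⁹ / (1023 × 3980) ≈ 0.11863 m

Δh = 119 mm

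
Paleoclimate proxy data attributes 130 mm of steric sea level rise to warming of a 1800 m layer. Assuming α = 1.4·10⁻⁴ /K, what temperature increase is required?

ΔT = Δh/(αH) = 0.13 / (1.4×10⁻⁴ × 1800) ≈ 0.5159 K

about 0.516 K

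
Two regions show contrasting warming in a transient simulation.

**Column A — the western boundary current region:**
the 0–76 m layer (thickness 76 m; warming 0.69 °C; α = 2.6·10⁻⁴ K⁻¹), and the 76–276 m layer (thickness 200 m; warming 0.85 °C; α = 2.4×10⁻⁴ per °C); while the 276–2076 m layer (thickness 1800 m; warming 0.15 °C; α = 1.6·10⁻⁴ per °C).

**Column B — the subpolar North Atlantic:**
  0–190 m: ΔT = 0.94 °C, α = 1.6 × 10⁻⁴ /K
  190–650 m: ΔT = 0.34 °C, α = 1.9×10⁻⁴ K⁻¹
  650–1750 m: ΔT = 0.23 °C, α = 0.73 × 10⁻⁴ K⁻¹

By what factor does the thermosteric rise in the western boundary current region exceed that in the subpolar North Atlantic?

a factor of 1.27

A 76 × 2.6×10⁻⁴ × 0.69 = 0.0136344 m
A 2.4×10⁻⁴ × 0.85 × 200 = 0.04080 m
A Layer 3: 0.15 × 1800 × 1.6×10⁻⁴ = 0.04320 m
A total: 0.0976344 m
B Layer 1: 0.94 × 1.6×10⁻⁴ × 190 = 0.028576 m
B 190–650 m: 1.9×10⁻⁴ × 460 × 0.34 = 0.029716 m
B 650–1750 m: 0.23 × 1100 × 0.73×10⁻⁴ = 0.018469 m
B total: 0.076761 m
Ratio: 0.0976344 / 0.076761 ≈ 1.272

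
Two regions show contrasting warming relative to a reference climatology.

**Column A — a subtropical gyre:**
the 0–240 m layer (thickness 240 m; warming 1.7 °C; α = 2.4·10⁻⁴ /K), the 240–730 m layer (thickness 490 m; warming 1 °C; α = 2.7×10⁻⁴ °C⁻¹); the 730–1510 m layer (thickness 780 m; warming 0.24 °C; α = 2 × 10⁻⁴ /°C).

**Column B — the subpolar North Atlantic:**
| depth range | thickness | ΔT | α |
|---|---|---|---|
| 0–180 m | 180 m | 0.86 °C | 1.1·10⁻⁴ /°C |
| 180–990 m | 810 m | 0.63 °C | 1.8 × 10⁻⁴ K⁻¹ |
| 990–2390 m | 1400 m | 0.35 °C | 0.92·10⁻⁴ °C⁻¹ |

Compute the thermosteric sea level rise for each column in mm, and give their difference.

A 0–240 m: 1.7 × 240 × 2.4×10⁻⁴ = 0.09792 m
A Layer 2: 2.7×10⁻⁴ × 1 × 490 = 0.13230 m
A 730–1510 m: 780 × 0.24 × 2×10⁻⁴ = 0.03744 m
A total: 0.26766 m
B Layer 1: 1.1×10⁻⁴ × 180 × 0.86 = 0.017028 m
B 810 × 1.8×10⁻⁴ × 0.63 = 0.091854 m
B Layer 3: 1400 × 0.35 × 0.92×10⁻⁴ = 0.04508 m
B total: 0.153962 m
Difference: 0.26766 − 0.153962 = 0.113698 m

Δh_A ≈ 270 mm, Δh_B ≈ 150 mm; difference ≈ 110 mm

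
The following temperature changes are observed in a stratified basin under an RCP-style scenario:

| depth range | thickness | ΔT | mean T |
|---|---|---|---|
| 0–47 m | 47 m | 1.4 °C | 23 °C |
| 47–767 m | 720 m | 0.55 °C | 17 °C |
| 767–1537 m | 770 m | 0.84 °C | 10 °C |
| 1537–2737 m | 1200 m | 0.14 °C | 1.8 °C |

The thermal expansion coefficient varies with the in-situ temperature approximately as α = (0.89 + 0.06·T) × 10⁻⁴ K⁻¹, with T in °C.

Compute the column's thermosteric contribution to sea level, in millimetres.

Layer 1: α = (0.89 + 0.06×23)×10⁻⁴ = 2.27×10⁻⁴ K⁻¹
Layer 2: α = (0.89 + 0.06×17)×10⁻⁴ = 1.91×10⁻⁴ K⁻¹
Layer 3: α = (0.89 + 0.06×10)×10⁻⁴ = 1.49×10⁻⁴ K⁻¹
Layer 4: α = (0.89 + 0.06×1.8)×10⁻⁴ = 0.998×10⁻⁴ K⁻¹
0–47 m: 47 × 2.27×10⁻⁴ × 1.4 = 0.0149366 m
Layer 2: 0.55 × 720 × 1.91×10⁻⁴ = 0.075636 m
767–1537 m: 770 × 1.49×10⁻⁴ × 0.84 = 0.0963732 m
1537–2737 m: 0.998×10⁻⁴ × 0.14 × 1200 = 0.0167664 m
Δh = 0.0149366 + 0.075636 + 0.0963732 + 0.0167664 = 0.2037122 m

about 204 mm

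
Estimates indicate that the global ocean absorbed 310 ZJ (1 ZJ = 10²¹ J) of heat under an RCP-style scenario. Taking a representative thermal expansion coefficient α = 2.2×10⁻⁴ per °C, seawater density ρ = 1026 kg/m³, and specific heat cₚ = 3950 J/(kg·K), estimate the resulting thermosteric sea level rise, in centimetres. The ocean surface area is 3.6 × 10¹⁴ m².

4.67 cm of thermosteric rise

Per unit area: Q = 310×10²¹ / (3.6×10¹⁴) ≈ 8.611×10⁸ J/m²
Δh = αQ/(ρcₚ) = 2.2×10⁻⁴ × 8.611×10⁸ / (1026 × 3950) ≈ 0.046745 m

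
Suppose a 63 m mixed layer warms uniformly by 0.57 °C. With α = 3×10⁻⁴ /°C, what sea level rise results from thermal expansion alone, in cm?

Δh = αΔT·H = 3×10⁻⁴ × 0.57 × 63 = 0.010773 m

Δh ≈ 1.08 cm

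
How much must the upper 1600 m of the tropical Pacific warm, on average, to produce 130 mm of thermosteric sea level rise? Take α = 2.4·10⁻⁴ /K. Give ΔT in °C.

about 0.339 °C

ΔT = Δh/(αH) = 0.13 / (2.4×10⁻⁴ × 1600) ≈ 0.3385 °C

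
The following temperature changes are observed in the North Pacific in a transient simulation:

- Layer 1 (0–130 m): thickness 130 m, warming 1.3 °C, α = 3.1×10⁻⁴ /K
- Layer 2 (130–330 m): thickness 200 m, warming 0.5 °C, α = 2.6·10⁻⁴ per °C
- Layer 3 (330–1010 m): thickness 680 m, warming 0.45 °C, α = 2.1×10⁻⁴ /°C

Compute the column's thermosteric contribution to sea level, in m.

about 0.143 m

1.3 × 3.1×10⁻⁴ × 130 = 0.05239 m
0.5 × 2.6×10⁻⁴ × 200 = 0.02600 m
330–1010 m: 680 × 0.45 × 2.1×10⁻⁴ = 0.06426 m
Δh = 0.05239 + 0.02600 + 0.06426 = 0.14265 m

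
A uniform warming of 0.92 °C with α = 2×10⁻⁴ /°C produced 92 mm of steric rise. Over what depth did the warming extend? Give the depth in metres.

H ≈ 500 m

H = Δh/(αΔT) = 0.092 / (2×10⁻⁴ × 0.92) = 500.0 m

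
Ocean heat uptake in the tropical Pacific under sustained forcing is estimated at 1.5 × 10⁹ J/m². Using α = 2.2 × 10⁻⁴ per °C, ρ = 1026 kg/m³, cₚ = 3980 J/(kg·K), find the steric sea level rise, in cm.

Δh = αQ/(ρcₚ) = 2.2×10⁻⁴ × 1.5×10⁹ / (1026 × 3980) ≈ 0.080813 m

Δh ≈ 8.08 cm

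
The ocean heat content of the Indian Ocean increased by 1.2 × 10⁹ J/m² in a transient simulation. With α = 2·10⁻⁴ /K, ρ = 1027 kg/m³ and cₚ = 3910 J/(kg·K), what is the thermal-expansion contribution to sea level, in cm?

Δh ≈ 6.0 cm

Δh = αQ/(ρcₚ) = 2×10⁻⁴ × 1.2×10⁹ / (1027 × 3910) ≈ 0.059767 m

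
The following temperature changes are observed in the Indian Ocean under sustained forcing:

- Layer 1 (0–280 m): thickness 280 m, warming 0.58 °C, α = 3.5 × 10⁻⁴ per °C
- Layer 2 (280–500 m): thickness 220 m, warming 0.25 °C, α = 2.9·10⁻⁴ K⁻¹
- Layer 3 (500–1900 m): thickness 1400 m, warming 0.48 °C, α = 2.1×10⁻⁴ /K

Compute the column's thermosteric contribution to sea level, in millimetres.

0.58 × 3.5×10⁻⁴ × 280 = 0.05684 m
Layer 2: 0.25 × 220 × 2.9×10⁻⁴ = 0.01595 m
500–1900 m: 2.1×10⁻⁴ × 0.48 × 1400 = 0.14112 m
Δh = 0.05684 + 0.01595 + 0.14112 = 0.21391 m

Δh = 210 mm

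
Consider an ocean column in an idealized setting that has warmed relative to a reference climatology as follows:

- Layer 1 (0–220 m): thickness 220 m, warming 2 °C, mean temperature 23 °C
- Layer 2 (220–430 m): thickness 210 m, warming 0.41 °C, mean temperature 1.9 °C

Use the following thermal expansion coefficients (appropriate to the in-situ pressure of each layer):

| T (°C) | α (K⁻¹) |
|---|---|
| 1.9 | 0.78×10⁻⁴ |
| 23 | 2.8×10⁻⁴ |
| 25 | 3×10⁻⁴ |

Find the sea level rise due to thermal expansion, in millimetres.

130 mm of thermosteric rise

Layer 1 at 23 °C → α = 2.8×10⁻⁴ K⁻¹
Layer 2 at 1.9 °C → α = 0.78×10⁻⁴ K⁻¹
Layer 1: 2 × 220 × 2.8×10⁻⁴ = 0.12320 m
Layer 2: 210 × 0.41 × 0.78×10⁻⁴ = 0.0067158 m
Δh = 0.12320 + 0.0067158 = 0.1299158 m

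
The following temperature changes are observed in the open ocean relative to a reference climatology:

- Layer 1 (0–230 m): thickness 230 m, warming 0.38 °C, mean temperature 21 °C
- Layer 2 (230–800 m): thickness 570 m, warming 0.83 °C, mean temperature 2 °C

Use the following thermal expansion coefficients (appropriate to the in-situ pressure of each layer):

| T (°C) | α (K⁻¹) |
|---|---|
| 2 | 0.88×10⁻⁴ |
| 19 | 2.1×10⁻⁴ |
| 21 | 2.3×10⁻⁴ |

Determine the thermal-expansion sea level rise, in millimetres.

61.7 mm of thermosteric rise

Layer 1 at 21 °C → α = 2.3×10⁻⁴ K⁻¹
Layer 2 at 2 °C → α = 0.88×10⁻⁴ K⁻¹
0–230 m: 2.3×10⁻⁴ × 0.38 × 230 = 0.020102 m
230–800 m: 570 × 0.83 × 0.88×10⁻⁴ = 0.0416328 m
Δh = 0.020102 + 0.0416328 = 0.0617348 m ≈ 61.7 mm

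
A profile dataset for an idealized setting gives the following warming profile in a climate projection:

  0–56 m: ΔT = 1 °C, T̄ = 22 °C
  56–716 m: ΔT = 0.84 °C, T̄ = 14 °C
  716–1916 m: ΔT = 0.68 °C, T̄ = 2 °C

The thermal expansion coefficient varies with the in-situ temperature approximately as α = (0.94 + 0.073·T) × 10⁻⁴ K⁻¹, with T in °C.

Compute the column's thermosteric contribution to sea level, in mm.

Layer 1: α = (0.94 + 0.073×22)×10⁻⁴ = 2.546×10⁻⁴ K⁻¹
Layer 2: α = (0.94 + 0.073×14)×10⁻⁴ = 1.962×10⁻⁴ K⁻¹
Layer 3: α = (0.94 + 0.073×2)×10⁻⁴ = 1.086×10⁻⁴ K⁻¹
1 × 2.546×10⁻⁴ × 56 = 0.0142576 m
Layer 2: 1.962×10⁻⁴ × 660 × 0.84 = 0.10877328 m
1.086×10⁻⁴ × 0.68 × 1200 = 0.0886176 m
Δh = 0.0142576 + 0.10877328 + 0.0886176 = 0.21164848 m

about 212 mm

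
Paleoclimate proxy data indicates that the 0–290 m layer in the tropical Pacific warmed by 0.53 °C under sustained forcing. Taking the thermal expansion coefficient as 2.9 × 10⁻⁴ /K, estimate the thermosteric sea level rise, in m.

Δh = αΔT·H = 2.9×10⁻⁴ × 0.53 × 290 = 0.044573 m

0.0446 m of thermosteric rise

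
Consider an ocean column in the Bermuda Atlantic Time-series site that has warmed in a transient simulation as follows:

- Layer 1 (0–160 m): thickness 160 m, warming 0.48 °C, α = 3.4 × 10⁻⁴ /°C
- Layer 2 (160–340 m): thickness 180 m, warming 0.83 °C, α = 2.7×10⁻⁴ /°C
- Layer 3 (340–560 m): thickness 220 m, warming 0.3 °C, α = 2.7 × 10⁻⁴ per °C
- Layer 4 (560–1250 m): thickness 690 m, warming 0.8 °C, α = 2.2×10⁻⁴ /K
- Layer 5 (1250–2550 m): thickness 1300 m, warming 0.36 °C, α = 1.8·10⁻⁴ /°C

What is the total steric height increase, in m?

Δh = 0.29 m

0–160 m: 3.4×10⁻⁴ × 0.48 × 160 = 0.026112 m
Layer 2: 2.7×10⁻⁴ × 0.83 × 180 = 0.040338 m
220 × 2.7×10⁻⁴ × 0.3 = 0.01782 m
560–1250 m: 2.2×10⁻⁴ × 0.8 × 690 = 0.12144 m
1.8×10⁻⁴ × 1300 × 0.36 = 0.08424 m
Δh = 0.026112 + 0.040338 + 0.01782 + 0.12144 + 0.08424 = 0.28995 m ≈ 0.29 m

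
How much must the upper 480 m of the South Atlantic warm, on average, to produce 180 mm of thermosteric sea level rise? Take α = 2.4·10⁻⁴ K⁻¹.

ΔT ≈ 1.56 K

ΔT = Δh/(αH) = 0.18 / (2.4×10⁻⁴ × 480) ≈ 1.563 K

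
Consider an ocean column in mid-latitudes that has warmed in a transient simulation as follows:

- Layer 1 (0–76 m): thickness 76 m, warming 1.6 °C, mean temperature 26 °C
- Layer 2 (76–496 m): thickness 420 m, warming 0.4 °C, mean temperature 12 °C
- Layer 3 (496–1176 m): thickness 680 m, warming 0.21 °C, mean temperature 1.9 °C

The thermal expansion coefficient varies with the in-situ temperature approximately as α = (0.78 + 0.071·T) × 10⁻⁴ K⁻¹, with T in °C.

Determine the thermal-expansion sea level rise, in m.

0.072 m of thermosteric rise

Layer 1: α = (0.78 + 0.071×26)×10⁻⁴ = 2.626×10⁻⁴ K⁻¹
Layer 2: α = (0.78 + 0.071×12)×10⁻⁴ = 1.632×10⁻⁴ K⁻¹
Layer 3: α = (0.78 + 0.071×1.9)×10⁻⁴ = 0.9149×10⁻⁴ K⁻¹
Layer 1: 76 × 1.6 × 2.626×10⁻⁴ = 0.03193216 m
1.632×10⁻⁴ × 0.4 × 420 = 0.0274176 m
0.21 × 0.9149×10⁻⁴ × 680 = 0.013064772 m
Δh = 0.03193216 + 0.0274176 + 0.013064772 = 0.072414532 m ≈ 0.072 m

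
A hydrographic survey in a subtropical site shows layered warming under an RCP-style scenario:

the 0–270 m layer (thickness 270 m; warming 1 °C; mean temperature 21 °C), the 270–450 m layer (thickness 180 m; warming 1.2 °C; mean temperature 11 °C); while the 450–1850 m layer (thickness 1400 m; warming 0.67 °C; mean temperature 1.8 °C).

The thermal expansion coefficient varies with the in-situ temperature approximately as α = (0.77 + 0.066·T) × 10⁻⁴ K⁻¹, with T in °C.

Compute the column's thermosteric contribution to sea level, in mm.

Δh = 174 mm

Layer 1: α = (0.77 + 0.066×21)×10⁻⁴ = 2.156×10⁻⁴ K⁻¹
Layer 2: α = (0.77 + 0.066×11)×10⁻⁴ = 1.496×10⁻⁴ K⁻¹
Layer 3: α = (0.77 + 0.066×1.8)×10⁻⁴ = 0.8888×10⁻⁴ K⁻¹
0–270 m: 1 × 2.156×10⁻⁴ × 270 = 0.058212 m
270–450 m: 180 × 1.496×10⁻⁴ × 1.2 = 0.0323136 m
0.8888×10⁻⁴ × 0.67 × 1400 = 0.08336944 m
Δh = 0.058212 + 0.0323136 + 0.08336944 = 0.17389504 m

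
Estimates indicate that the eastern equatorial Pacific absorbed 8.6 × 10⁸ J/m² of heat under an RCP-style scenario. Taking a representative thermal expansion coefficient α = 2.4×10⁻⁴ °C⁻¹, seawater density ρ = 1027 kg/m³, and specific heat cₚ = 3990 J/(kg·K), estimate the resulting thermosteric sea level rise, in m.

Δh = 0.0504 m

Δh = αQ/(ρcₚ) = 2.4×10⁻⁴ × 8.6×10⁸ / (1027 × 3990) ≈ 0.050369 m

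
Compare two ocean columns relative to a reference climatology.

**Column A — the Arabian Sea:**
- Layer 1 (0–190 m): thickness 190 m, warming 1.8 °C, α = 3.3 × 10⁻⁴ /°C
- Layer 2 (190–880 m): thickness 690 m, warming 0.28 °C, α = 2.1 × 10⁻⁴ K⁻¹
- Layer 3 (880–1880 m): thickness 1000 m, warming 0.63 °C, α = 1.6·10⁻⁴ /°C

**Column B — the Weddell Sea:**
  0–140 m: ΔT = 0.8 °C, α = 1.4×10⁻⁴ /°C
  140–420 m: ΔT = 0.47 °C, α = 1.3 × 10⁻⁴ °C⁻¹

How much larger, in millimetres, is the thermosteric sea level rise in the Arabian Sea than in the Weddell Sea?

A 190 × 1.8 × 3.3×10⁻⁴ = 0.11286 m
A 690 × 2.1×10⁻⁴ × 0.28 = 0.040572 m
A 880–1880 m: 1000 × 1.6×10⁻⁴ × 0.63 = 0.10080 m
A total: 0.254232 m
B Layer 1: 140 × 1.4×10⁻⁴ × 0.8 = 0.01568 m
B 280 × 1.3×10⁻⁴ × 0.47 = 0.017108 m
B total: 0.032788 m
Difference: 0.254232 − 0.032788 = 0.221444 m

Δh_A − Δh_B ≈ 221 mm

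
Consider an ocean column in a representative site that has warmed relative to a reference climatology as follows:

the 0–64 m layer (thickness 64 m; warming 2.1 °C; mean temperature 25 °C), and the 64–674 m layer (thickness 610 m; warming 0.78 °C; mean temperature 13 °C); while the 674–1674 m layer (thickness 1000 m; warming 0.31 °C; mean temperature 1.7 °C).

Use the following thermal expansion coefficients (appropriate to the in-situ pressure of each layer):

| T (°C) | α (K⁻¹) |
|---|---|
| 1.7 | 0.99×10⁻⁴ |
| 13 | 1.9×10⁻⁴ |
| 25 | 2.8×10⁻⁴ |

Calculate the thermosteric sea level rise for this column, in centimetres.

Δh ≈ 15.9 cm

Layer 1 at 25 °C → α = 2.8×10⁻⁴ K⁻¹
Layer 2 at 13 °C → α = 1.9×10⁻⁴ K⁻¹
Layer 3 at 1.7 °C → α = 0.99×10⁻⁴ K⁻¹
2.8×10⁻⁴ × 64 × 2.1 = 0.037632 m
610 × 1.9×10⁻⁴ × 0.78 = 0.090402 m
Layer 3: 0.99×10⁻⁴ × 1000 × 0.31 = 0.03069 m
Δh = 0.037632 + 0.090402 + 0.03069 = 0.158724 m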